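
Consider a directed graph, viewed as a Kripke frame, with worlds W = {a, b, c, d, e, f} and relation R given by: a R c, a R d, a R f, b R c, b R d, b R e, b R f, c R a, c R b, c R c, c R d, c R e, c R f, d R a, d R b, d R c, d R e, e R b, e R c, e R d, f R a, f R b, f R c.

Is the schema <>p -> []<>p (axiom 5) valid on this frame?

No

Axiom 5 corresponds to the accessibility relation being Euclidean.
Euclidean: no — a R d and a R f, but not d R f.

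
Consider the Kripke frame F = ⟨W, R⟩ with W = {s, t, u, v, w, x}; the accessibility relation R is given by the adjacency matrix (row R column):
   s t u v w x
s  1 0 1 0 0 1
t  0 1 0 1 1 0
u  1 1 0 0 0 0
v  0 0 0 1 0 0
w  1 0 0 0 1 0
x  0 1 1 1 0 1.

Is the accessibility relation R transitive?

No

Transitive: no — s R u and u R t, but not s R t.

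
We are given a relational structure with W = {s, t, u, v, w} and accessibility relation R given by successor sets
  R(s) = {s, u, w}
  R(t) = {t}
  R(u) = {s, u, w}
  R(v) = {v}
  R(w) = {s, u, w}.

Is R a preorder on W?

Reflexive: yes — every world is R-related to itself.
Transitive: yes — every two-step R-path is closed by a direct edge.
So R is a preorder.

Yes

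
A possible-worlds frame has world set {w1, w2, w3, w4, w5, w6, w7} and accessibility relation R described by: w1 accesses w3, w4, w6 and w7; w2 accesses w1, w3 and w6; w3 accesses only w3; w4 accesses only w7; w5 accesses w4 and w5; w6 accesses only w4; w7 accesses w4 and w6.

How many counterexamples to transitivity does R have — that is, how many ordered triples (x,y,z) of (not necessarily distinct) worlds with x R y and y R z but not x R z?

Enumerating: (w2,w1,w4), (w2,w1,w7), (w2,w6,w4), (w4,w7,w4), (w4,w7,w6), (w5,w4,w7), (w6,w4,w7), (w7,w4,w7).

8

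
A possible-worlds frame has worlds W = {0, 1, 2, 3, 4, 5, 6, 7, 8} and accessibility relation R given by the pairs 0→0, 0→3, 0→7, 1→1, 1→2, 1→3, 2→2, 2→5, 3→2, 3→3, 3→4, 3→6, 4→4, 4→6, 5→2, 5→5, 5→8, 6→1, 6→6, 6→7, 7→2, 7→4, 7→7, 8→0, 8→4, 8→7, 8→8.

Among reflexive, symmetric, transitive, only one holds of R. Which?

Reflexive: yes — every world is R-related to itself.
Symmetric: no — 0 R 3 but not 3 R 0.
Transitive: no — 0 R 3 and 3 R 2, but not 0 R 2.
Only reflexive holds.

reflexive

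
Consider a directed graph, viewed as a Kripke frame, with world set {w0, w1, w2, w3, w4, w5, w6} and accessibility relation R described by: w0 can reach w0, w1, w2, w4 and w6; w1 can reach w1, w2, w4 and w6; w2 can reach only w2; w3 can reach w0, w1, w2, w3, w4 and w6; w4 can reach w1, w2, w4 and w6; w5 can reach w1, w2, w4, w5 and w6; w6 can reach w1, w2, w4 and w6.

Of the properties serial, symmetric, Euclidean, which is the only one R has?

Serial: yes — every world has a successor (e.g. w0 R w0).
Symmetric: no — w0 R w1 but not w1 R w0.
Euclidean: no — w0 R w2 and w0 R w1, but not w2 R w1.
Only serial holds.

serial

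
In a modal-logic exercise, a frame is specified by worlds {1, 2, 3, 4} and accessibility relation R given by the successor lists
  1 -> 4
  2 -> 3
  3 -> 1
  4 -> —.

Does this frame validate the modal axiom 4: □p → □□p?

No

Axiom 4 corresponds to the accessibility relation being transitive.
Transitive: no — 2 R 3 and 3 R 1, but not 2 R 1.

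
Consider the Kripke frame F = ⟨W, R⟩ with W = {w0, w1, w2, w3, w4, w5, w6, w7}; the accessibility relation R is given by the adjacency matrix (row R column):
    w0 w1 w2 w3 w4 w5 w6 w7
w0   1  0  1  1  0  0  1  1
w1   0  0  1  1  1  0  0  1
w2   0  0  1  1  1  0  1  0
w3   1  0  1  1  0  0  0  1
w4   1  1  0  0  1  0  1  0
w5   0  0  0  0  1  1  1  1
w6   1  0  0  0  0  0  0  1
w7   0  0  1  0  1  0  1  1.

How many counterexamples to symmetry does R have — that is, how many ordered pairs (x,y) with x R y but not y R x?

Enumerating: (w0,w2), (w0,w7), (w1,w2), (w1,w3), (w1,w7), (w2,w4), (w2,w6), (w3,w7), (w4,w0), (w4,w6), (w5,w4), (w5,w6), (w5,w7), (w7,w2), (w7,w4).

15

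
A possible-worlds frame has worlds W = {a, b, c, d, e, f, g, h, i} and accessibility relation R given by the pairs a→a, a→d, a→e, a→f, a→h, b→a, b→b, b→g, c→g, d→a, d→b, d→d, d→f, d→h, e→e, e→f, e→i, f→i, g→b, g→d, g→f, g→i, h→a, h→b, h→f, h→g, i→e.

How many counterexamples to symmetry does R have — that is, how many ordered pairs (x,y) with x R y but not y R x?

15

Enumerating: (a,e), (a,f), (b,a), (c,g), (d,b), (d,f), (d,h), (e,f), (f,i), (g,d), (g,f), (g,i), (h,b), (h,f), (h,g).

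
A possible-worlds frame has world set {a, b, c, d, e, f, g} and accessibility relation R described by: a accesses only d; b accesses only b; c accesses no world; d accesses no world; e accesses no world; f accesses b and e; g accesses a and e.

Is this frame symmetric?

No

Symmetric: no — a R d but not d R a.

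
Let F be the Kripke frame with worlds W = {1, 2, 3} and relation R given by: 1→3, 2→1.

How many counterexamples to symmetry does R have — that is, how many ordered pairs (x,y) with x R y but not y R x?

Enumerating: (1,3), (2,1).

2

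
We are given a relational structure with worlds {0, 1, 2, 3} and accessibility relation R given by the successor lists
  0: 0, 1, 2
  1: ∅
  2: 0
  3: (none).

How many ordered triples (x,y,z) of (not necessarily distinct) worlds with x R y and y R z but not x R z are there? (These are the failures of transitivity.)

2

Enumerating: (2,0,1), (2,0,2).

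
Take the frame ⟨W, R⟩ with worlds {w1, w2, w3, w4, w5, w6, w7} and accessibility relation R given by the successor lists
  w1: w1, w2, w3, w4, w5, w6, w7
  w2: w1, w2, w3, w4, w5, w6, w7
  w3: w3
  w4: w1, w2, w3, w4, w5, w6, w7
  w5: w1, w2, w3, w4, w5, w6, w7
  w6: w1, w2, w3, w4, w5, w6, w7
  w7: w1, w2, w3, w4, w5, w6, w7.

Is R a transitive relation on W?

Transitive: yes — every two-step R-path is closed by a direct edge.

Yes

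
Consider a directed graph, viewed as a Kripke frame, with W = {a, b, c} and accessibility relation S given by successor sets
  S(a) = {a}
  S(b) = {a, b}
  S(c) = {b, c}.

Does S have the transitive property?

Transitive: no — c S b and b S a, but not c S a.

No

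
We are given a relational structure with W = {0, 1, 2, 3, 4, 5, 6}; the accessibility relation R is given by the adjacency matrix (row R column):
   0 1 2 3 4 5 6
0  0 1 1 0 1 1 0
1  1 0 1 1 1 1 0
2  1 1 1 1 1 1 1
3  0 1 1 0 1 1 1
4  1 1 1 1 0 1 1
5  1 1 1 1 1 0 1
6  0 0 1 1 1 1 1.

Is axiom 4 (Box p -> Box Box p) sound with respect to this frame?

No

Axiom 4 corresponds to the accessibility relation being transitive.
Transitive: no — 0 R 1 and 1 R 3, but not 0 R 3.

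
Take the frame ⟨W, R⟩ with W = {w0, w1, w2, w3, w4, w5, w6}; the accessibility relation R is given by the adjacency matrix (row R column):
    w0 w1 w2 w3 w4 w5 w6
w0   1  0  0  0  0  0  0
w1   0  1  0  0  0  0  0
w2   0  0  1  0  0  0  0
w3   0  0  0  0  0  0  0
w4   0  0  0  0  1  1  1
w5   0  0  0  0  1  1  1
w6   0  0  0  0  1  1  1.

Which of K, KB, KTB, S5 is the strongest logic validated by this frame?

Symmetric (axiom B): yes — every pair in R has its reverse in R.
Reflexive (axiom T): no — w3 is not related to itself.
Euclidean (axiom 5): yes — any two successors of a common world are R-related.
So F validates K, KB; KTB would additionally require R to be reflexive. The strongest is KB.

KB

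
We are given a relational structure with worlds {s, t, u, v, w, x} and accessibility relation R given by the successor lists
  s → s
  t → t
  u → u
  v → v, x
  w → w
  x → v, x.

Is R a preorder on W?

Yes

Reflexive: yes — every world is R-related to itself.
Transitive: yes — every two-step R-path is closed by a direct edge.
So R is a preorder.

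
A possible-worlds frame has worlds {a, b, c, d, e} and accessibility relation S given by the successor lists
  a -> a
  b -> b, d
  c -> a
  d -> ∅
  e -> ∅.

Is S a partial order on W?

No

Reflexive: no — c is not related to itself.
Transitive: yes — every two-step S-path is closed by a direct edge.
Antisymmetric: yes — no distinct pair is related both ways.
So S is not a partial order.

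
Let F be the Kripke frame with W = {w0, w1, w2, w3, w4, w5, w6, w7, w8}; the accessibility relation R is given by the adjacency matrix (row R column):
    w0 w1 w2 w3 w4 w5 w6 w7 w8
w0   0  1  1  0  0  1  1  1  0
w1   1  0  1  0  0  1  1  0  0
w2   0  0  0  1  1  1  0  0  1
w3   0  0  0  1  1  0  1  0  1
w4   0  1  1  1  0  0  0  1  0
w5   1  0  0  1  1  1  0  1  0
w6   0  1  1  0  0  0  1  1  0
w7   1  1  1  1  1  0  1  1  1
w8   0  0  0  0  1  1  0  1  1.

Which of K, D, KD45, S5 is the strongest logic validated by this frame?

D

Serial (axiom D): yes — every world has a successor (e.g. w0 R w1).
Euclidean (axiom 5): no — w0 R w1 and w0 R w7, but not w1 R w7.
Transitive (axiom 4): no — w0 R w2 and w2 R w3, but not w0 R w3.
Reflexive (axiom T): no — w0 is not related to itself.
So F validates K, D; KD45 would additionally require R to be Euclidean and transitive. The strongest is D.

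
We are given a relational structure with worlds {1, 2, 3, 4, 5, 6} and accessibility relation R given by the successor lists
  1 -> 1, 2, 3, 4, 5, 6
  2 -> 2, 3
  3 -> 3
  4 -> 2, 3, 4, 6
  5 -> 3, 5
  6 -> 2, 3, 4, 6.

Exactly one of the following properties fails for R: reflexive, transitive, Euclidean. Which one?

Reflexive: yes — every world is R-related to itself.
Transitive: yes — every two-step R-path is closed by a direct edge.
Euclidean: no — 1 R 2 and 1 R 4, but not 2 R 4.
Only Euclidean fails.

Euclidean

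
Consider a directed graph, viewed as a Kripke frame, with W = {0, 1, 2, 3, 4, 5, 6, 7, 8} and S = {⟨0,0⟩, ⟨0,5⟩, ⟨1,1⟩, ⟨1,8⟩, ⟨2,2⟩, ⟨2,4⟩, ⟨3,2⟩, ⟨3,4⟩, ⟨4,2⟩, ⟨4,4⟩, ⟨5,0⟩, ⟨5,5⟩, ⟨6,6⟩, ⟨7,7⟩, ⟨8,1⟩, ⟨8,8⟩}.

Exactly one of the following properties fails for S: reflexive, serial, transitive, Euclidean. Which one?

reflexive

Reflexive: no — 3 is not related to itself.
Serial: yes — every world has a successor (e.g. 0 S 0).
Transitive: yes — every two-step S-path is closed by a direct edge.
Euclidean: yes — any two successors of a common world are S-related.
Only reflexive fails.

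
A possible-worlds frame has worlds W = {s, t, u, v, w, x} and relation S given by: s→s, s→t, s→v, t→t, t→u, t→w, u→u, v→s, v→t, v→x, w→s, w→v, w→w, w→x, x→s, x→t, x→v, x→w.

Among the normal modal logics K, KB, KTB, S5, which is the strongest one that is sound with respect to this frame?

Symmetric (axiom B): no — s S t but not t S s.
Reflexive (axiom T): no — v is not related to itself.
Euclidean (axiom 5): no — s S t and s S v, but not t S v.
So F validates K; KB would additionally require S to be symmetric. The strongest is K.

K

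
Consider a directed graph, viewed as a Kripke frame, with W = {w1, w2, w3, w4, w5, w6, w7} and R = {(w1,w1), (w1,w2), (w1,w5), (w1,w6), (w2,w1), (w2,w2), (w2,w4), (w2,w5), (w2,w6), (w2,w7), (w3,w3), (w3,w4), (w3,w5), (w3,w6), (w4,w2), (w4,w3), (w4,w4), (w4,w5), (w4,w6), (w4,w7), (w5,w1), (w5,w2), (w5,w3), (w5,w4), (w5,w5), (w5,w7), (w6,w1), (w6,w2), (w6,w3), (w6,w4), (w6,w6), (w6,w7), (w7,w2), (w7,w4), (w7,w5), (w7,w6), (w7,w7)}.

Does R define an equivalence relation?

No

Reflexive: yes — every world is R-related to itself.
Symmetric: yes — every pair in R has its reverse in R.
Transitive: no — w1 R w2 and w2 R w4, but not w1 R w4.
So R is not an equivalence relation.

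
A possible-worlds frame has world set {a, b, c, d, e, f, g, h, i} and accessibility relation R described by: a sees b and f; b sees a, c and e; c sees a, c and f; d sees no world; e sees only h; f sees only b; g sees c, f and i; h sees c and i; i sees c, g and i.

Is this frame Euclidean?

No

Euclidean: no — a R b and a R f, but not b R f.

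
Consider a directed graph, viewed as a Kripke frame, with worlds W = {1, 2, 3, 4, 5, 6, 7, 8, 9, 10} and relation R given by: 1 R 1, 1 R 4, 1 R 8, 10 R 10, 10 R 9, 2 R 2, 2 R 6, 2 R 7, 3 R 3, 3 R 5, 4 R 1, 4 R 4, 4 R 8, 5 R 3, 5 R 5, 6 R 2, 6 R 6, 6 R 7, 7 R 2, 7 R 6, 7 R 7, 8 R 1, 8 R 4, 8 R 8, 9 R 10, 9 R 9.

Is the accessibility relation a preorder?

Yes

Reflexive: yes — every world is R-related to itself.
Transitive: yes — every two-step R-path is closed by a direct edge.
So R is a preorder.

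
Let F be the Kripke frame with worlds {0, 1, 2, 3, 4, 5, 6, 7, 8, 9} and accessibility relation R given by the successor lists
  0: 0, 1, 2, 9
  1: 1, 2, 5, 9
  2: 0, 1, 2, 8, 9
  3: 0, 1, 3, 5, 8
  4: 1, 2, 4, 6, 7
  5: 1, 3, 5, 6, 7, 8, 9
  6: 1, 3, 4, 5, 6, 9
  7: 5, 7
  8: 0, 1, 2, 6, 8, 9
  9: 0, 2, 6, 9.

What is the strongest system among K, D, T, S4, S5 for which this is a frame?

T

Serial (axiom D): yes — every world has a successor (e.g. 0 R 0).
Reflexive (axiom T): yes — every world is R-related to itself.
Transitive (axiom 4): no — 0 R 1 and 1 R 5, but not 0 R 5.
Euclidean (axiom 5): no — 0 R 9 and 0 R 1, but not 9 R 1.
So F validates K, D, T; S4 would additionally require R to be transitive. The strongest is T.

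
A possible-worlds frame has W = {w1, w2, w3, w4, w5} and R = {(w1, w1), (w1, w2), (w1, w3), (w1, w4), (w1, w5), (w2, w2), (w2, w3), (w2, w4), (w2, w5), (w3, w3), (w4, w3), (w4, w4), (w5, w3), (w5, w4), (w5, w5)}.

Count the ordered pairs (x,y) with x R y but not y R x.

Enumerating: (w1,w2), (w1,w3), (w1,w4), (w1,w5), (w2,w3), (w2,w4), (w2,w5), (w4,w3), (w5,w3), (w5,w4).

10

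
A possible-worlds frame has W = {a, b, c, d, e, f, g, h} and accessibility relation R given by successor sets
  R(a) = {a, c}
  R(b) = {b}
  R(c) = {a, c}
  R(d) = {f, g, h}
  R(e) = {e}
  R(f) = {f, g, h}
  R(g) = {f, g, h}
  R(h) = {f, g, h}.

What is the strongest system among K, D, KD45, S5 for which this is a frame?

KD45

Serial (axiom D): yes — every world has a successor (e.g. a R a).
Euclidean (axiom 5): yes — any two successors of a common world are R-related.
Transitive (axiom 4): yes — every two-step R-path is closed by a direct edge.
Reflexive (axiom T): no — d is not related to itself.
So F validates K, D, KD45; S5 would additionally require R to be reflexive. The strongest is KD45.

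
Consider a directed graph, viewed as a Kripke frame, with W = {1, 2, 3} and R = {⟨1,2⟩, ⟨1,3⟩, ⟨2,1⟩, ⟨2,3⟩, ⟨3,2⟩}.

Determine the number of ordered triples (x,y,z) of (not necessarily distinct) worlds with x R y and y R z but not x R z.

5

Enumerating: (1,2,1), (2,1,2), (2,3,2), (3,2,1), (3,2,3).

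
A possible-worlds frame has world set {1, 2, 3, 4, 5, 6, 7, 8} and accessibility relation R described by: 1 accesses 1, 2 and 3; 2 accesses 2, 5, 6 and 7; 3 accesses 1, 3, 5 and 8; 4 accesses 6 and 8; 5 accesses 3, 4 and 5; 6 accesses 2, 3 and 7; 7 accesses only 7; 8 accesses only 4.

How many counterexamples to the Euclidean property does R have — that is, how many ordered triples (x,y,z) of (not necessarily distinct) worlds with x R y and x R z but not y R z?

Enumerating: (1,2,1), (1,2,3), (1,3,2), (2,5,2), (2,5,6), (2,5,7), (2,6,5), (2,6,6), (2,7,2), (2,7,5), (2,7,6), (3,1,5), … and 21 more.
Total: 33.

33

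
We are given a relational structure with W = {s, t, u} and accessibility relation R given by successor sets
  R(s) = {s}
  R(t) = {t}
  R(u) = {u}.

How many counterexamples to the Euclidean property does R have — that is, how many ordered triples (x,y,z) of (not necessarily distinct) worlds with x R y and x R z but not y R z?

R is Euclidean; there are no such tuples.

0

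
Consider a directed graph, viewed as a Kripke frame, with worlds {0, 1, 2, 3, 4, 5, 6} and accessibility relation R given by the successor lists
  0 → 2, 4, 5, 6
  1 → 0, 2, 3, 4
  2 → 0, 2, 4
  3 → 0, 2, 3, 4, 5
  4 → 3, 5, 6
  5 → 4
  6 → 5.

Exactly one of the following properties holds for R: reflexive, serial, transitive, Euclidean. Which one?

Reflexive: no — 0 is not related to itself.
Serial: yes — every world has a successor (e.g. 0 R 2).
Transitive: no — 0 R 4 and 4 R 3, but not 0 R 3.
Euclidean: no — 0 R 2 and 0 R 5, but not 2 R 5.
Only serial holds.

serial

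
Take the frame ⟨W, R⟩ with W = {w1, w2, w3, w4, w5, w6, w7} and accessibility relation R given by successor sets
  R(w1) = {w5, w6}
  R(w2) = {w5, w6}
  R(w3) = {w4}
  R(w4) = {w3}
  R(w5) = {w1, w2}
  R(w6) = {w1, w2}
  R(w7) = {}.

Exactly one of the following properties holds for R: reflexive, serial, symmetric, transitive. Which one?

Reflexive: no — w1 is not related to itself.
Serial: no — w7 has no R-successor.
Symmetric: yes — every pair in R has its reverse in R.
Transitive: no — w1 R w5 and w5 R w2, but not w1 R w2.
Only symmetric holds.

symmetric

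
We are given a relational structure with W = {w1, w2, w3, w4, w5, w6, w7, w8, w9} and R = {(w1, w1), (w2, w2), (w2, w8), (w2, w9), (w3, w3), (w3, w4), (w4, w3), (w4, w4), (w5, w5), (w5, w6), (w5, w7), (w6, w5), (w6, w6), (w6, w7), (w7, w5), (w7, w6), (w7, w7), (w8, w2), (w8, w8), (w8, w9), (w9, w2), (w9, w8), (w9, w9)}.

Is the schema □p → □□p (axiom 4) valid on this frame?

Yes

The schema 4 characterises exactly the transitive frames.
Transitive: yes — every two-step R-path is closed by a direct edge.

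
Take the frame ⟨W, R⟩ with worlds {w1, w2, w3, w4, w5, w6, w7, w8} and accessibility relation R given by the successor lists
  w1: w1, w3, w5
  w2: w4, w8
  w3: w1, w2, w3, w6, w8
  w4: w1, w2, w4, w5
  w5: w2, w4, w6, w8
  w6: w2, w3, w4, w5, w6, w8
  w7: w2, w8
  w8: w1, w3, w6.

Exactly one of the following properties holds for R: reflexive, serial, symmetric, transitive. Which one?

Reflexive: no — w2 is not related to itself.
Serial: yes — every world has a successor (e.g. w1 R w1).
Symmetric: no — w1 R w5 but not w5 R w1.
Transitive: no — w1 R w3 and w3 R w2, but not w1 R w2.
Only serial holds.

serial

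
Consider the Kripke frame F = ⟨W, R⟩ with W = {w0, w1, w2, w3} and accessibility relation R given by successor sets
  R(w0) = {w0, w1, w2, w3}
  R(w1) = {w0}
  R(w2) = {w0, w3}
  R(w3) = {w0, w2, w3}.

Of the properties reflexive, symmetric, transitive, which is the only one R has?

Reflexive: no — w1 is not related to itself.
Symmetric: yes — every pair in R has its reverse in R.
Transitive: no — w1 R w0 and w0 R w2, but not w1 R w2.
Only symmetric holds.

symmetric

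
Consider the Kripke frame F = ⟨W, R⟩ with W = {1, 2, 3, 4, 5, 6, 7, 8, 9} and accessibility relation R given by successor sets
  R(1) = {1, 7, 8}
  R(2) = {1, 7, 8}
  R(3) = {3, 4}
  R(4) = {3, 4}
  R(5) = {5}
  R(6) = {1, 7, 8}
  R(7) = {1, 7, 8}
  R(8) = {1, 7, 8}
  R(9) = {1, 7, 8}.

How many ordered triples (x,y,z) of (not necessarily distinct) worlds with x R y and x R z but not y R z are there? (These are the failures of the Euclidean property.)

R is Euclidean; there are no such tuples.

0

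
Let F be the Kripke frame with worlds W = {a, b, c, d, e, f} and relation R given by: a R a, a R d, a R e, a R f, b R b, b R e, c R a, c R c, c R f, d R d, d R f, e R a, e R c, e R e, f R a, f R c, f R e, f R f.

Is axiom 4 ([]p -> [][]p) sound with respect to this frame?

The schema 4 characterises exactly the transitive frames.
Transitive: no — a R e and e R c, but not a R c.

No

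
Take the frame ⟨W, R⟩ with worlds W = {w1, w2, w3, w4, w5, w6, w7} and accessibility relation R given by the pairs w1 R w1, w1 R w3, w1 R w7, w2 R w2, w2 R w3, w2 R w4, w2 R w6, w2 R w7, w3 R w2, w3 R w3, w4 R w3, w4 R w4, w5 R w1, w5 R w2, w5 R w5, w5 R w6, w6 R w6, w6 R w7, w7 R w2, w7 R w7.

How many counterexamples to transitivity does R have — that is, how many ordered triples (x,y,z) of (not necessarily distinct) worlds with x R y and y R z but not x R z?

16

Enumerating: (w1,w3,w2), (w1,w7,w2), (w3,w2,w4), (w3,w2,w6), (w3,w2,w7), (w4,w3,w2), (w5,w1,w3), (w5,w1,w7), (w5,w2,w3), (w5,w2,w4), (w5,w2,w7), (w5,w6,w7), (w6,w7,w2), (w7,w2,w3), (w7,w2,w4), (w7,w2,w6).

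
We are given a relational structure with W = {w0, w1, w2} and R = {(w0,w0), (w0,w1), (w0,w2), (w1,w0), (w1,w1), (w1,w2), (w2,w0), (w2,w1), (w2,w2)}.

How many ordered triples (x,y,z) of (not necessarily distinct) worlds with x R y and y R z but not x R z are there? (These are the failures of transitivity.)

0

R is transitive; there are no such tuples.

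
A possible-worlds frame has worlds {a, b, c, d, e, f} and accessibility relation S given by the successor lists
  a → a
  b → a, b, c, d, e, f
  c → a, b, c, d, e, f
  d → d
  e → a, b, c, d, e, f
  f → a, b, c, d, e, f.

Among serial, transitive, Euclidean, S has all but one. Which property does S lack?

Serial: yes — every world has a successor (e.g. a S a).
Transitive: yes — every two-step S-path is closed by a direct edge.
Euclidean: no — b S a and b S c, but not a S c.
Only Euclidean fails.

Euclidean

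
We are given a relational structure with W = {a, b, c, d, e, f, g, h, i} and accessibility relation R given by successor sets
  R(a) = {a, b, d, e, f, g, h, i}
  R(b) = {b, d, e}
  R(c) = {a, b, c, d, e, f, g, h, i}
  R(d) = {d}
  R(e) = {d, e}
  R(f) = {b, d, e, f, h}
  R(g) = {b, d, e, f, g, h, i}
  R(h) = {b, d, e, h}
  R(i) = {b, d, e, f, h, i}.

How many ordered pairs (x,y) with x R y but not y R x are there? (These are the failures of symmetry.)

36

Enumerating: (a,b), (a,d), (a,e), (a,f), (a,g), (a,h), (a,i), (b,d), (b,e), (c,a), (c,b), (c,d), … and 24 more.
Total: 36.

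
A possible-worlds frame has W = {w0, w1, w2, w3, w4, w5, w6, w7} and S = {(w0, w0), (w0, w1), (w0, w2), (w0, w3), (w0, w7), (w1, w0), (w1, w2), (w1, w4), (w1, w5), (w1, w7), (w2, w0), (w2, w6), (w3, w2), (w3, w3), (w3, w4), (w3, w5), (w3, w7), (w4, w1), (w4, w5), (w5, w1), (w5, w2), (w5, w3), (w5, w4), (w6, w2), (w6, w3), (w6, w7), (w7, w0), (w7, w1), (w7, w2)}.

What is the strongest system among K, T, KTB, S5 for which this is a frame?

K

Reflexive (axiom T): no — w1 is not related to itself.
Symmetric (axiom B): no — w0 S w3 but not w3 S w0.
Euclidean (axiom 5): no — w0 S w1 and w0 S w3, but not w1 S w3.
So F validates K; T would additionally require S to be reflexive. The strongest is K.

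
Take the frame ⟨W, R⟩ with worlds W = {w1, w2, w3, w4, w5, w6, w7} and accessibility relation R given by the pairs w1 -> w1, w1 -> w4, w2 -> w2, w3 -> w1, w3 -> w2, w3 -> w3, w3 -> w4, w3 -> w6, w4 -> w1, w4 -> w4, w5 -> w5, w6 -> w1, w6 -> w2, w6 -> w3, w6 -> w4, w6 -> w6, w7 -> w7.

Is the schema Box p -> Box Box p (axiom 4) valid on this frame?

The schema 4 characterises exactly the transitive frames.
Transitive: yes — every two-step R-path is closed by a direct edge.

Yes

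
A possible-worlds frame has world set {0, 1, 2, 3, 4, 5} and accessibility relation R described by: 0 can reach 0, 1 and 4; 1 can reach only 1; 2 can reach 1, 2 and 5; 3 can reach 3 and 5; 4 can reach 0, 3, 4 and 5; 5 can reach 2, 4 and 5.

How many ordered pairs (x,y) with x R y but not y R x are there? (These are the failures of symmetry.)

4

Enumerating: (0,1), (2,1), (3,5), (4,3).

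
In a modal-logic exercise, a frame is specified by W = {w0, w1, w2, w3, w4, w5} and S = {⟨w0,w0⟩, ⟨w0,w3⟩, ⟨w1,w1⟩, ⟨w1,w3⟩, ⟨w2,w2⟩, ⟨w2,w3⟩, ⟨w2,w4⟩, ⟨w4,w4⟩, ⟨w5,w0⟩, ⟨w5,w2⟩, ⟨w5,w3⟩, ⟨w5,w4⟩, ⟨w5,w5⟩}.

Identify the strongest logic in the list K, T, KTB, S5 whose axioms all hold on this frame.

Reflexive (axiom T): no — w3 is not related to itself.
Symmetric (axiom B): no — w0 S w3 but not w3 S w0.
Euclidean (axiom 5): no — w2 S w3 and w2 S w4, but not w3 S w4.
So F validates K; T would additionally require S to be reflexive. The strongest is K.

K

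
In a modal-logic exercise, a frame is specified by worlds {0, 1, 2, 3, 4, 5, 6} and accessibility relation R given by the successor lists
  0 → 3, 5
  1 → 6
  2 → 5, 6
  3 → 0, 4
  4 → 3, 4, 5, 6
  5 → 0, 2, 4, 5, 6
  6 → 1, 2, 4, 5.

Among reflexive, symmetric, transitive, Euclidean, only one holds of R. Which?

Reflexive: no — 0 is not related to itself.
Symmetric: yes — every pair in R has its reverse in R.
Transitive: no — 0 R 3 and 3 R 4, but not 0 R 4.
Euclidean: no — 0 R 3 and 0 R 5, but not 3 R 5.
Only symmetric holds.

symmetric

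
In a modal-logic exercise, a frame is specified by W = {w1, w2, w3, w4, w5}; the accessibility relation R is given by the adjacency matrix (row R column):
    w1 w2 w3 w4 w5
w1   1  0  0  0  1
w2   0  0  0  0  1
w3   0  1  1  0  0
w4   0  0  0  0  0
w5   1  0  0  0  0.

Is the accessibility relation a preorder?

Reflexive: no — w2 is not related to itself.
Transitive: no — w2 R w5 and w5 R w1, but not w2 R w1.
So R is not a preorder.

No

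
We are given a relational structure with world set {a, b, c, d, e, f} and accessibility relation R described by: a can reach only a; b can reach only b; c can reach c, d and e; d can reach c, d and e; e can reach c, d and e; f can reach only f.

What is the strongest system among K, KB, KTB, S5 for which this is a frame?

Symmetric (axiom B): yes — every pair in R has its reverse in R.
Reflexive (axiom T): yes — every world is R-related to itself.
Euclidean (axiom 5): yes — any two successors of a common world are R-related.
So F validates K, KB, KTB, S5. The strongest is S5.

S5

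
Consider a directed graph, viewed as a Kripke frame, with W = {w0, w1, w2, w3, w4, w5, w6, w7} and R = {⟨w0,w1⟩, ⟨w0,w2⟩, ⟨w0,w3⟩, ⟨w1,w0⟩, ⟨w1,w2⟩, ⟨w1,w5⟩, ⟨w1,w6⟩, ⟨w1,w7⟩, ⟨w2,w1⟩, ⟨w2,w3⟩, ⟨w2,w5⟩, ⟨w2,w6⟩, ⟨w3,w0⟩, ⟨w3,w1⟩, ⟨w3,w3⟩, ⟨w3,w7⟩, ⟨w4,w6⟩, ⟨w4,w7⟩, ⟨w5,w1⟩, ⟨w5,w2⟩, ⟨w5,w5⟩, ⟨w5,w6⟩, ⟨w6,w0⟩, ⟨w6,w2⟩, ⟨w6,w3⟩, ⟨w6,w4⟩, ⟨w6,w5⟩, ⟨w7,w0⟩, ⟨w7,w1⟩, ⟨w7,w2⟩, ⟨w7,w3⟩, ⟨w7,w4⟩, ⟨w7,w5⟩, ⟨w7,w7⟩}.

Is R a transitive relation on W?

Transitive: no — w0 R w1 and w1 R w5, but not w0 R w5.

No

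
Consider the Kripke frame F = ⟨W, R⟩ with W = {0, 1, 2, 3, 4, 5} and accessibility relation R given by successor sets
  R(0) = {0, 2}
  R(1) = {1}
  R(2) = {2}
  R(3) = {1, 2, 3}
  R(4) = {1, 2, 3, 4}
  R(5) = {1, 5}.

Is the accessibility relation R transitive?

Yes

Transitive: yes — every two-step R-path is closed by a direct edge.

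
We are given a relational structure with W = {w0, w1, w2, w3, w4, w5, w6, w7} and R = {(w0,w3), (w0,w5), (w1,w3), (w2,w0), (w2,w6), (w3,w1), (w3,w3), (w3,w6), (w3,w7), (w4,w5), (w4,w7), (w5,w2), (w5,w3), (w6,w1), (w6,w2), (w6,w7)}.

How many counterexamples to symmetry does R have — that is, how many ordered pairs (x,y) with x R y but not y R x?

Enumerating: (w0,w3), (w0,w5), (w2,w0), (w3,w6), (w3,w7), (w4,w5), (w4,w7), (w5,w2), (w5,w3), (w6,w1), (w6,w7).

11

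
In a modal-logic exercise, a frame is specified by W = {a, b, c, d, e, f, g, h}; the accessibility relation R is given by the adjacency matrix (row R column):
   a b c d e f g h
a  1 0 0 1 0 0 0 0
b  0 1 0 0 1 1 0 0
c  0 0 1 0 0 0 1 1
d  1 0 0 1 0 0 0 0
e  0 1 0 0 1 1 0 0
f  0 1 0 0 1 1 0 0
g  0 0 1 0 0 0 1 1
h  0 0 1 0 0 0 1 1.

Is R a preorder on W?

Yes

Reflexive: yes — every world is R-related to itself.
Transitive: yes — every two-step R-path is closed by a direct edge.
So R is a preorder.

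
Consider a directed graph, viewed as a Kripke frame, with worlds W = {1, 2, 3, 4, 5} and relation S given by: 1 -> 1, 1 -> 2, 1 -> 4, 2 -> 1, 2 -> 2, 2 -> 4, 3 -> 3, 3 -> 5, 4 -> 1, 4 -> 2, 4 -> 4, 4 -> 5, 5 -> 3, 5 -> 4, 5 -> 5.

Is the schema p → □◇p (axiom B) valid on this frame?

By correspondence theory, B is valid on a frame iff S is symmetric.
Symmetric: yes — every pair in S has its reverse in S.

Yes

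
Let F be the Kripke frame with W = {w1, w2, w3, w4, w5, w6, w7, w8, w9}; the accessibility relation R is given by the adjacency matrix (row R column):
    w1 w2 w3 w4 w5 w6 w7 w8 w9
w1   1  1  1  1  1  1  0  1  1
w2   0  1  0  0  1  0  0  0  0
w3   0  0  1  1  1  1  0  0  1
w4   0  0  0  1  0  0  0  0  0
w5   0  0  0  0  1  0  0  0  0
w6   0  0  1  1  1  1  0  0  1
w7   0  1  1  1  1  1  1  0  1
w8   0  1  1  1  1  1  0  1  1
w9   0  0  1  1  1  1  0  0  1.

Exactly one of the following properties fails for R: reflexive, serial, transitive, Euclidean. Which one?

Reflexive: yes — every world is R-related to itself.
Serial: yes — every world has a successor (e.g. w1 R w1).
Transitive: yes — every two-step R-path is closed by a direct edge.
Euclidean: no — w1 R w2 and w1 R w3, but not w2 R w3.
Only Euclidean fails.

Euclidean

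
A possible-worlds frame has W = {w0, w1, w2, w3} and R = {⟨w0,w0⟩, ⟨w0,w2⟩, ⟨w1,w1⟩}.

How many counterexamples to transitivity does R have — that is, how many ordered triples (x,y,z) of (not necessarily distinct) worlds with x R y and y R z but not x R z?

0

R is transitive; there are no such tuples.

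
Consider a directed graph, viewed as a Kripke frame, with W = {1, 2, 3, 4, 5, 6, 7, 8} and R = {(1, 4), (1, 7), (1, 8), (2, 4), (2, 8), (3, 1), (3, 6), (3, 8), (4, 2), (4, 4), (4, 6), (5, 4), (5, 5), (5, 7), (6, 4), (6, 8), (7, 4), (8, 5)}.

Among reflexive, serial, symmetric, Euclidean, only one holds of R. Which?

serial

Reflexive: no — 1 is not related to itself.
Serial: yes — every world has a successor (e.g. 1 R 4).
Symmetric: no — 1 R 4 but not 4 R 1.
Euclidean: no — 1 R 4 and 1 R 7, but not 4 R 7.
Only serial holds.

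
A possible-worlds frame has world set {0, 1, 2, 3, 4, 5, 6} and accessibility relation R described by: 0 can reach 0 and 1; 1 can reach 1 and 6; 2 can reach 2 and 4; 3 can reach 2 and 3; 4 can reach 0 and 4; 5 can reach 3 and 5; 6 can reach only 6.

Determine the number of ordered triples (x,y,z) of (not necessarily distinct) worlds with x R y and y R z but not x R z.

Enumerating: (0,1,6), (2,4,0), (3,2,4), (4,0,1), (5,3,2).

5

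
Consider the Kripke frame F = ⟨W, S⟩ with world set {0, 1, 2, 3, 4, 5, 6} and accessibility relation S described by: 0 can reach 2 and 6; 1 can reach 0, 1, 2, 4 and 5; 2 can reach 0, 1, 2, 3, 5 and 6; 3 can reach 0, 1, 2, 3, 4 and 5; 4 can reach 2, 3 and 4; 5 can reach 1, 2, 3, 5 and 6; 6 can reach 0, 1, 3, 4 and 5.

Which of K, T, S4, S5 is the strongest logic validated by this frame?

K

Reflexive (axiom T): no — 0 is not related to itself.
Transitive (axiom 4): no — 0 S 2 and 2 S 1, but not 0 S 1.
Euclidean (axiom 5): no — 0 S 6 and 0 S 2, but not 6 S 2.
So F validates K; T would additionally require S to be reflexive. The strongest is K.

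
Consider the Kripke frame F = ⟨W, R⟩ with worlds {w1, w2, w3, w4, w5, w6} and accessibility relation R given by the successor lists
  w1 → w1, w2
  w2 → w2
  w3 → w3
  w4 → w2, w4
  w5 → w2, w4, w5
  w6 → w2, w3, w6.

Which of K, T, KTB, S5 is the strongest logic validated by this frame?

Reflexive (axiom T): yes — every world is R-related to itself.
Symmetric (axiom B): no — w1 R w2 but not w2 R w1.
Euclidean (axiom 5): no — w5 R w2 and w5 R w4, but not w2 R w4.
So F validates K, T; KTB would additionally require R to be symmetric. The strongest is T.

T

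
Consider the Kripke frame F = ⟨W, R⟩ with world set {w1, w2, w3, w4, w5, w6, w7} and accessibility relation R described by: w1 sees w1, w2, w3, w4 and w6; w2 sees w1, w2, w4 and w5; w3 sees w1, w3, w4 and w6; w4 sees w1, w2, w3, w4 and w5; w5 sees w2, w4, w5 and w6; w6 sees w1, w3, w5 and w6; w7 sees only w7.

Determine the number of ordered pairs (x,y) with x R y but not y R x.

R is symmetric; there are no such tuples.

0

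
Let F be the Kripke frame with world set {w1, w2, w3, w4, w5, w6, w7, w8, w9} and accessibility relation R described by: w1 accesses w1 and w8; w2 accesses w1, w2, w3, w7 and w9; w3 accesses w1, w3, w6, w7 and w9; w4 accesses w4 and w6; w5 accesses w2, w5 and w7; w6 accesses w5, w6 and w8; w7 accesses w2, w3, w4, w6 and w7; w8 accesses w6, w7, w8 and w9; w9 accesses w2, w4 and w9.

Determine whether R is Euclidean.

No

Euclidean: no — w2 R w1 and w2 R w3, but not w1 R w3.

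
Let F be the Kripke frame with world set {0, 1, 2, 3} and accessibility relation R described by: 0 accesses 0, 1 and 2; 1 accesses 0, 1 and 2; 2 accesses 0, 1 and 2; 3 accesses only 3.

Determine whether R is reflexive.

Yes

Reflexive: yes — every world is R-related to itself.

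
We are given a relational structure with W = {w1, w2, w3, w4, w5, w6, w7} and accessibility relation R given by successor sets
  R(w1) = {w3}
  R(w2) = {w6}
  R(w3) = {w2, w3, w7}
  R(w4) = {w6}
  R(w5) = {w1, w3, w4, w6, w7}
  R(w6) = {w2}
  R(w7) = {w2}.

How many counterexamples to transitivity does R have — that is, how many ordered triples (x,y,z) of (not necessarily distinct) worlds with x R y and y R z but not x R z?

10

Enumerating: (w1,w3,w2), (w1,w3,w7), (w2,w6,w2), (w3,w2,w6), (w4,w6,w2), (w5,w3,w2), (w5,w6,w2), (w5,w7,w2), (w6,w2,w6), (w7,w2,w6).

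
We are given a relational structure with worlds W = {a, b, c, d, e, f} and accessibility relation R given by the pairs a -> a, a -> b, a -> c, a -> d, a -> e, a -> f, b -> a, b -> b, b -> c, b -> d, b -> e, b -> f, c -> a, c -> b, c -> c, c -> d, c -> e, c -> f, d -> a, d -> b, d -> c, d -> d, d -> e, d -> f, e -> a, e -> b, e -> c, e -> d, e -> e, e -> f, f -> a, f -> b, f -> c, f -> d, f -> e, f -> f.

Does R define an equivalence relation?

Reflexive: yes — every world is R-related to itself.
Symmetric: yes — every pair in R has its reverse in R.
Transitive: yes — every two-step R-path is closed by a direct edge.
So R is an equivalence relation.

Yes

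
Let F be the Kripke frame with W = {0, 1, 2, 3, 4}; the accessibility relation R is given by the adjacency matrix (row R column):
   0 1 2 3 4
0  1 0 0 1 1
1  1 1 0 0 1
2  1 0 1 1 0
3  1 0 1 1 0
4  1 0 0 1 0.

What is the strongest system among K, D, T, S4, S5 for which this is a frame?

D

Serial (axiom D): yes — every world has a successor (e.g. 0 R 0).
Reflexive (axiom T): no — 4 is not related to itself.
Transitive (axiom 4): no — 0 R 3 and 3 R 2, but not 0 R 2.
Euclidean (axiom 5): no — 0 R 3 and 0 R 4, but not 3 R 4.
So F validates K, D; T would additionally require R to be reflexive. The strongest is D.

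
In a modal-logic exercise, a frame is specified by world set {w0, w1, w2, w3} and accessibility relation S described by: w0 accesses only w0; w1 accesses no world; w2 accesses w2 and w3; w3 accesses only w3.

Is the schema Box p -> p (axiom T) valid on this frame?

The schema T characterises exactly the reflexive frames.
Reflexive: no — w1 is not related to itself.

No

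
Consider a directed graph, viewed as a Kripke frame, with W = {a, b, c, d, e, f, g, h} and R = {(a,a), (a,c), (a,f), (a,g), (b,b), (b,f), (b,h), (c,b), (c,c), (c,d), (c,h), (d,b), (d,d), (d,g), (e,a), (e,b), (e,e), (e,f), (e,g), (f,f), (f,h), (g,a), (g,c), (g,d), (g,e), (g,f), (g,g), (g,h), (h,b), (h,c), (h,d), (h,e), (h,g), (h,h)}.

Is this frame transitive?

Transitive: no — a R c and c R b, but not a R b.

No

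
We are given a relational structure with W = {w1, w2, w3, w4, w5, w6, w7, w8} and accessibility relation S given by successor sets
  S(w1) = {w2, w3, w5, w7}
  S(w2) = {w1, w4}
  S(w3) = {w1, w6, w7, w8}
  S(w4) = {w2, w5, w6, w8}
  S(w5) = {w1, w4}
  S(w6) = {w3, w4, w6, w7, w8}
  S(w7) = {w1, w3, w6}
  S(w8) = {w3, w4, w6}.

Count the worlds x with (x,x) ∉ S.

7

Enumerating: w1, w2, w3, w4, w5, w7, w8.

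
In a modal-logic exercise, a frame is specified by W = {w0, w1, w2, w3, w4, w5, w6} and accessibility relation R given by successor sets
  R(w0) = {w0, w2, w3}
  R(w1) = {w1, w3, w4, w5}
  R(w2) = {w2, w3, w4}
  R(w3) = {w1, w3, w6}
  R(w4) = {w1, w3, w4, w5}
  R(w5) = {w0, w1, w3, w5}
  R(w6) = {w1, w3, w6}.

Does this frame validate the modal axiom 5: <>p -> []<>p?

Axiom 5 corresponds to the accessibility relation being Euclidean.
Euclidean: no — w0 R w3 and w0 R w2, but not w3 R w2.

No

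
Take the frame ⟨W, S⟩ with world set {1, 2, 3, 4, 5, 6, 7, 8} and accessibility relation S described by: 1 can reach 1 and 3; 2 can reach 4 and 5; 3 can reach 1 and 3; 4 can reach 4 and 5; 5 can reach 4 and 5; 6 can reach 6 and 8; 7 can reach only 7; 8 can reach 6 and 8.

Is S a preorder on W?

Reflexive: no — 2 is not related to itself.
Transitive: yes — every two-step S-path is closed by a direct edge.
So S is not a preorder.

No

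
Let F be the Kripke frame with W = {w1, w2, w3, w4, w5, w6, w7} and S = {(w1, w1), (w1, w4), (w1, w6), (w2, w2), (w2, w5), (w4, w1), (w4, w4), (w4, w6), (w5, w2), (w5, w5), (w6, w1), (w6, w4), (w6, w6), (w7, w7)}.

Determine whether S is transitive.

Yes

Transitive: yes — every two-step S-path is closed by a direct edge.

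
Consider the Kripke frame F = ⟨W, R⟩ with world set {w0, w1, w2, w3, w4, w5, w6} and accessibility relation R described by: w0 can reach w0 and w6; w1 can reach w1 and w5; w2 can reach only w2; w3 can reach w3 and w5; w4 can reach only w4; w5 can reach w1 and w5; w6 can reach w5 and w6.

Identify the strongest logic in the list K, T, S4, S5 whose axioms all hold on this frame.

T

Reflexive (axiom T): yes — every world is R-related to itself.
Transitive (axiom 4): no — w0 R w6 and w6 R w5, but not w0 R w5.
Euclidean (axiom 5): no — w0 R w6 and w0 R w0, but not w6 R w0.
So F validates K, T; S4 would additionally require R to be transitive. The strongest is T.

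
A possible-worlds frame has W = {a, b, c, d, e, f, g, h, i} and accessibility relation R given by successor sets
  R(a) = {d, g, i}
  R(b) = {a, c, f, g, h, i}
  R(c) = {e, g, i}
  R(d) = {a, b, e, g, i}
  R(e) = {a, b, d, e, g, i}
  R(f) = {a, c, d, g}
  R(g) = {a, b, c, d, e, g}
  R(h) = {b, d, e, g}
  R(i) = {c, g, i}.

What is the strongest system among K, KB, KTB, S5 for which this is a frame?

Symmetric (axiom B): no — a R i but not i R a.
Reflexive (axiom T): no — a is not related to itself.
Euclidean (axiom 5): no — a R g and a R i, but not g R i.
So F validates K; KB would additionally require R to be symmetric. The strongest is K.

K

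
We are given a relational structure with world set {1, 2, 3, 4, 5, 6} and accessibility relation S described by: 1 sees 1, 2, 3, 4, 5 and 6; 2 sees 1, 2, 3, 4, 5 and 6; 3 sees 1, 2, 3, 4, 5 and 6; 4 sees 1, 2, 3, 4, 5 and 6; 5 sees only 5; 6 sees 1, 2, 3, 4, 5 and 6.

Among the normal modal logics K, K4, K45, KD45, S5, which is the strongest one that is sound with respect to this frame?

K4

Transitive (axiom 4): yes — every two-step S-path is closed by a direct edge.
Euclidean (axiom 5): no — 1 S 5 and 1 S 2, but not 5 S 2.
Serial (axiom D): yes — every world has a successor (e.g. 1 S 1).
Reflexive (axiom T): yes — every world is S-related to itself.
So F validates K, K4; K45 would additionally require S to be Euclidean. The strongest is K4.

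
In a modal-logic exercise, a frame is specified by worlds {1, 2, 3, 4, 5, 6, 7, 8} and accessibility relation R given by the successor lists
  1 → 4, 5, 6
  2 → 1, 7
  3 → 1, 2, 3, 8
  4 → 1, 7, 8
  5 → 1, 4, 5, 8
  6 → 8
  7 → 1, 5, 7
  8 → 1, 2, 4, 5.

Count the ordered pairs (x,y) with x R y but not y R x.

Enumerating: (1,6), (2,1), (2,7), (3,1), (3,2), (3,8), (4,7), (5,4), (6,8), (7,1), (7,5), (8,1), (8,2).

13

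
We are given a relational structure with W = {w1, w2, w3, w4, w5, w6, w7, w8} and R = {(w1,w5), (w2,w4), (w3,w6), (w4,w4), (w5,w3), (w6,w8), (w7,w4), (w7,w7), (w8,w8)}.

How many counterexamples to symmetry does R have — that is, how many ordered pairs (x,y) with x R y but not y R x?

Enumerating: (w1,w5), (w2,w4), (w3,w6), (w5,w3), (w6,w8), (w7,w4).

6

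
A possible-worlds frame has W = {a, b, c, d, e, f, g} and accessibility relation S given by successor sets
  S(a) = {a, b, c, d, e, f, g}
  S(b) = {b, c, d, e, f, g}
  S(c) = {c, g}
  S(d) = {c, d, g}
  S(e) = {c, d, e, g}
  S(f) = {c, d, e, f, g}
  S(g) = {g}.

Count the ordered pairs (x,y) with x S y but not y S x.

21

Enumerating: (a,b), (a,c), (a,d), (a,e), (a,f), (a,g), (b,c), (b,d), (b,e), (b,f), (b,g), (c,g), … and 9 more.
Total: 21.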